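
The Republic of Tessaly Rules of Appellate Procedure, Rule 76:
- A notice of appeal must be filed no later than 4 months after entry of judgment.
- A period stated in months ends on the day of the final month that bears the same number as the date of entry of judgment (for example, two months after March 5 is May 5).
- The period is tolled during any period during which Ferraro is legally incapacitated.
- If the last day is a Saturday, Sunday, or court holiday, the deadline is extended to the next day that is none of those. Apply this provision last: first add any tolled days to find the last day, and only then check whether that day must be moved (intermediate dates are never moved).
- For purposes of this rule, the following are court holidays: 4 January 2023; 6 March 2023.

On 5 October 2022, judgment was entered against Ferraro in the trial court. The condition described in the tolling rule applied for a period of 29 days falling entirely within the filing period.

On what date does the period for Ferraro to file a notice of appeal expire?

March 7, 2023

4 months after 5 October 2022 is February 5, 2023.
Tolling adds 29 days: February 5, 2023 + 29 days = March 6, 2023.
March 6, 2023 is a listed holiday. The next qualifying day is March 7, 2023.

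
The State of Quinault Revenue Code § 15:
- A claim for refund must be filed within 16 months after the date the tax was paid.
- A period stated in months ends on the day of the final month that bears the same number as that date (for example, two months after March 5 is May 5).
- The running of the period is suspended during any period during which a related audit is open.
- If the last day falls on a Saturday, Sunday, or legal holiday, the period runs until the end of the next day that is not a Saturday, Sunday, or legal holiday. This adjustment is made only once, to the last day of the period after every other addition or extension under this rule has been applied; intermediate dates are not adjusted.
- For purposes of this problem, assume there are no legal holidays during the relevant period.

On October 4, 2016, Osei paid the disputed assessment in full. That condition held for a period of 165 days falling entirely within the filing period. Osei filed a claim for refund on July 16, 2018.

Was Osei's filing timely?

Yes

16 months after October 4, 2016 is February 4, 2018.
Tolling adds 165 days: February 4, 2018 + 165 days = July 19, 2018.
July 19, 2018 is a Thursday and not a legal holiday, so no extension applies.
The deadline is July 19, 2018; the filing on July 16, 2018 is on or before that date.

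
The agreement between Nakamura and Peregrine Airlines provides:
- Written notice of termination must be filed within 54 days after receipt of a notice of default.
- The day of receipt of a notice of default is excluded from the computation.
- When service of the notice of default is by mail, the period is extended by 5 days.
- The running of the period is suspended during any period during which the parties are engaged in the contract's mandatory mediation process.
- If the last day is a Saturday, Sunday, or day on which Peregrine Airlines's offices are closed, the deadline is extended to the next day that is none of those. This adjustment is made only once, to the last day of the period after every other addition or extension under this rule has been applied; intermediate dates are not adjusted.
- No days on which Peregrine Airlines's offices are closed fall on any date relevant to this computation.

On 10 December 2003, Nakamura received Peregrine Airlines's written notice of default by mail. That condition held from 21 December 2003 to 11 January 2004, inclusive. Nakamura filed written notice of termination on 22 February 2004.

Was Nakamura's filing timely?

54 days after 10 December 2003 is February 2, 2004.
Service was by mail, adding 5 days: February 2, 2004 + 5 days = February 7, 2004.
From December 21, 2003 through January 11, 2004 inclusive is 22 days; tolling adds 22 days: February 7, 2004 + 22 days = February 29, 2004.
February 29, 2004 is Sunday. The next qualifying day is March 1, 2004.
The deadline is March 1, 2004; the filing on February 22, 2004 is on or before that date.

Yes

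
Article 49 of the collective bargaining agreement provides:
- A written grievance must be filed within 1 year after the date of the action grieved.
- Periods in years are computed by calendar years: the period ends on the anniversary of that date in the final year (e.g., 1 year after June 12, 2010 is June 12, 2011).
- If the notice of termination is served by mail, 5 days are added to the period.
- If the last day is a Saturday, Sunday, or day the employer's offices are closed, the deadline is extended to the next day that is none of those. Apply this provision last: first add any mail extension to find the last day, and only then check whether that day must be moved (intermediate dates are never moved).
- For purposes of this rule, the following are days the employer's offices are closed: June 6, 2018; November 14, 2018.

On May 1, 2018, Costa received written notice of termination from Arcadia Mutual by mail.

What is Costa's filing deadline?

1 year after May 1, 2018 is May 1, 2019.
Service was by mail, adding 5 days: May 1, 2019 + 5 days = May 6, 2019.
May 6, 2019 is a Monday and not a day the employer's offices are closed, so no extension applies.

May 6, 2019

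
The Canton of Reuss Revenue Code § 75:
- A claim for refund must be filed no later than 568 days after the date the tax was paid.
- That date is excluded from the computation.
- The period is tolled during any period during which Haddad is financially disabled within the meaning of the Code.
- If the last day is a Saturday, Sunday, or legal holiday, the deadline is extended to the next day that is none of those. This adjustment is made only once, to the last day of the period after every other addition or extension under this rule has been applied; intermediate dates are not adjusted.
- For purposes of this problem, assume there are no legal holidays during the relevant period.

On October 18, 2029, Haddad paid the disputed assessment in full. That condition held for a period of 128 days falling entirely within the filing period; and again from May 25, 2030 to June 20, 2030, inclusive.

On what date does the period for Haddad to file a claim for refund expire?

October 13, 2031

568 days after October 18, 2029 is May 9, 2031.
Tolling adds 128 days: May 9, 2031 + 128 days = September 14, 2031.
From May 25, 2030 through June 20, 2030 inclusive is 27 days; tolling adds 27 days: September 14, 2031 + 27 days = October 11, 2031.
October 11, 2031 is Saturday; October 12, 2031 is Sunday. The next qualifying day is October 13, 2031.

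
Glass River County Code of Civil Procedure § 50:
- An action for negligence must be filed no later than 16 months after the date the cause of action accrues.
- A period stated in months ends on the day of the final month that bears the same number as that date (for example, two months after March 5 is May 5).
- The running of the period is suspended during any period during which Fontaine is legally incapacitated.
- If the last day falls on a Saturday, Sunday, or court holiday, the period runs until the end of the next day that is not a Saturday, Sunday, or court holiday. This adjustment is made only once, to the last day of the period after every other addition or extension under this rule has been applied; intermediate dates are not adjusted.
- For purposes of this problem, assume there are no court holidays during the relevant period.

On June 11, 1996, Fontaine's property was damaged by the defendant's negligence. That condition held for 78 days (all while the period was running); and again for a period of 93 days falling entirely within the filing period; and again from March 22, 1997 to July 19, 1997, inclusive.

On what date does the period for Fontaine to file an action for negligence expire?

16 months after June 11, 1996 is October 11, 1997.
Tolling adds 78 days: October 11, 1997 + 78 days = December 28, 1997.
Tolling adds 93 days: December 28, 1997 + 93 days = March 31, 1998.
From March 22, 1997 through July 19, 1997 inclusive is 120 days; tolling adds 120 days: March 31, 1998 + 120 days = July 29, 1998.
July 29, 1998 is a Wednesday and not a court holiday, so no extension applies.

July 29, 1998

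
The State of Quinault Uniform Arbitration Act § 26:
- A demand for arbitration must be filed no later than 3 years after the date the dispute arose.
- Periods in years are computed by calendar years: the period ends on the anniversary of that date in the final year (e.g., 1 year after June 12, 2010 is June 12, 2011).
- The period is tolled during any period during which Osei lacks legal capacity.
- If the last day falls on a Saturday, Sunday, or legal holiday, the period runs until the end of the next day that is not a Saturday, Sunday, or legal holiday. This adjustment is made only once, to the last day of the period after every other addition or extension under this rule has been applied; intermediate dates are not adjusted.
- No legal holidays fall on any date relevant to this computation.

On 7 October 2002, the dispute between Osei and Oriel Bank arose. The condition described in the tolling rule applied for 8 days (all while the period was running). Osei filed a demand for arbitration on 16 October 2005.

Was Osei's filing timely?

3 years after 7 October 2002 is October 7, 2005.
Tolling adds 8 days: October 7, 2005 + 8 days = October 15, 2005.
October 15, 2005 is Saturday; October 16, 2005 is Sunday. The next qualifying day is October 17, 2005.
The deadline is October 17, 2005; the filing on October 16, 2005 is on or before that date.

Yes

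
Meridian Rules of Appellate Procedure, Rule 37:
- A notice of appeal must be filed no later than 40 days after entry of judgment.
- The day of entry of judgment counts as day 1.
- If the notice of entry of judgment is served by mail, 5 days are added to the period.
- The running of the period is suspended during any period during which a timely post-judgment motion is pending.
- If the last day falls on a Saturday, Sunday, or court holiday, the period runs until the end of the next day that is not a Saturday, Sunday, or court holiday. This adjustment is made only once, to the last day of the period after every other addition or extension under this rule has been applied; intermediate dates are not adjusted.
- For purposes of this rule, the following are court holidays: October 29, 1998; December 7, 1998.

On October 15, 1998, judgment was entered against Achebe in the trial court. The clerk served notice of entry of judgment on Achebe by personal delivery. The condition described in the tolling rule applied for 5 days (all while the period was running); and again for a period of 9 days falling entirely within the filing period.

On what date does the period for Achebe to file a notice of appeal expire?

Counting October 15, 1998 as day 1, day 40 is November 23, 1998.
Service was not by mail, so no mail extension applies.
Tolling adds 5 days: November 23, 1998 + 5 days = November 28, 1998.
Tolling adds 9 days: November 28, 1998 + 9 days = December 7, 1998.
December 7, 1998 is a listed holiday. The next qualifying day is December 8, 1998.

December 8, 1998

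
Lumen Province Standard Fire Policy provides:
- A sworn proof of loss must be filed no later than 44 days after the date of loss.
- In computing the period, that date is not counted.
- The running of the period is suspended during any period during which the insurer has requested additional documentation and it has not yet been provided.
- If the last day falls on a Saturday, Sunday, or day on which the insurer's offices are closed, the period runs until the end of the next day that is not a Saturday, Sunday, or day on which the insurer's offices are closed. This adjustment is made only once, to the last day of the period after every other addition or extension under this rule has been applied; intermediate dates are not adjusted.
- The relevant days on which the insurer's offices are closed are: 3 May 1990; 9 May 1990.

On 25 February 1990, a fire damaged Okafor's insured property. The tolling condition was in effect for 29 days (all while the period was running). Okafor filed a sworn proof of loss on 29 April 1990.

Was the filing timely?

Yes

44 days after 25 February 1990 is April 10, 1990.
Tolling adds 29 days: April 10, 1990 + 29 days = May 9, 1990.
May 9, 1990 is a listed holiday. The next qualifying day is May 10, 1990.
The deadline is May 10, 1990; the filing on April 29, 1990 is on or before that date.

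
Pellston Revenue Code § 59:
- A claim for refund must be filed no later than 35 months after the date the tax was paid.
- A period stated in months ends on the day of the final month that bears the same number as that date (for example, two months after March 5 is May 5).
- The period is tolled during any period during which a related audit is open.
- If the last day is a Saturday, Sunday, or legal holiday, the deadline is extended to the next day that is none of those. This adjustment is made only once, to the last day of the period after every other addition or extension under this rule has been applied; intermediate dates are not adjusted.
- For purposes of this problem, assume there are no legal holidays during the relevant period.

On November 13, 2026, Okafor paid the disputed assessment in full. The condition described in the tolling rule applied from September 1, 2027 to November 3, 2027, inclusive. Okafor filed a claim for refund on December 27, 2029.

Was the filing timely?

35 months after November 13, 2026 is October 13, 2029.
From September 1, 2027 through November 3, 2027 inclusive is 64 days; tolling adds 64 days: October 13, 2029 + 64 days = December 16, 2029.
December 16, 2029 is Sunday. The next qualifying day is December 17, 2029.
The deadline is December 17, 2029; the filing on December 27, 2029 is after that date.

No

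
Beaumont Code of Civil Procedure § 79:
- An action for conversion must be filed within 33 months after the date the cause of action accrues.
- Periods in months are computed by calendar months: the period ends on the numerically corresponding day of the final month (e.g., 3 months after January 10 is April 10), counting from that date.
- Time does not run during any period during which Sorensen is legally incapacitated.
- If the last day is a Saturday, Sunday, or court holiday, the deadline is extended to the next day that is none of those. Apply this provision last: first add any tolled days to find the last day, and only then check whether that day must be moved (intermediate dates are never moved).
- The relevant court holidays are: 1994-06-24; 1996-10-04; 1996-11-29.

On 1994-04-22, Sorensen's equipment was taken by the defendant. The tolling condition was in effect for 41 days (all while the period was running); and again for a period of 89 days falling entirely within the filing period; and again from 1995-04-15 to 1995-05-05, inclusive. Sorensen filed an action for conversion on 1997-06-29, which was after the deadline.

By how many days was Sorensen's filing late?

6 days

33 months after 1994-04-22 is January 22, 1997.
Tolling adds 41 days: January 22, 1997 + 41 days = March 4, 1997.
Tolling adds 89 days: March 4, 1997 + 89 days = June 1, 1997.
From April 15, 1995 through May 5, 1995 inclusive is 21 days; tolling adds 21 days: June 1, 1997 + 21 days = June 22, 1997.
June 22, 1997 is Sunday. The next qualifying day is June 23, 1997.
The deadline is June 23, 1997; from June 23, 1997 to June 29, 1997 is 6 days.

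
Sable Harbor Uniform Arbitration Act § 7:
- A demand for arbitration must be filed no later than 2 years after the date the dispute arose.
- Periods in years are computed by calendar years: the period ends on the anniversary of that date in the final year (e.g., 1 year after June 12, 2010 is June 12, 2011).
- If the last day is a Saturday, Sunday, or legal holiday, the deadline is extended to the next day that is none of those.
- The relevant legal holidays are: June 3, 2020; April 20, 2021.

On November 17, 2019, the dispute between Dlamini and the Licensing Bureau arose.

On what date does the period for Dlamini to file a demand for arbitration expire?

November 17, 2021

2 years after November 17, 2019 is November 17, 2021.
November 17, 2021 is a Wednesday and not a legal holiday, so no extension applies.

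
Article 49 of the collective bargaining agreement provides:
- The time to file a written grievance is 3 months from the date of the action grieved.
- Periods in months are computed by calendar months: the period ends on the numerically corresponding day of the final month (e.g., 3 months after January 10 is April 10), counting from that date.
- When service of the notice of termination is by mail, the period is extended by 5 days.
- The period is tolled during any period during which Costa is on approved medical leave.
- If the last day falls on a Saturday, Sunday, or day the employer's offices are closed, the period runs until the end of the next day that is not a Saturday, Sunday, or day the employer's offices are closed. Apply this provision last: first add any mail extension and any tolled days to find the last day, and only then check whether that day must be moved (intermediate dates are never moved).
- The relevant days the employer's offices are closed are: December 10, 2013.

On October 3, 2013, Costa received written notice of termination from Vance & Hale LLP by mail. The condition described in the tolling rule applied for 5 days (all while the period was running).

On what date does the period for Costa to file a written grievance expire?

3 months after October 3, 2013 is January 3, 2014.
Service was by mail, adding 5 days: January 3, 2014 + 5 days = January 8, 2014.
Tolling adds 5 days: January 8, 2014 + 5 days = January 13, 2014.
January 13, 2014 is a Monday and not a day the employer's offices are closed, so no extension applies.

January 13, 2014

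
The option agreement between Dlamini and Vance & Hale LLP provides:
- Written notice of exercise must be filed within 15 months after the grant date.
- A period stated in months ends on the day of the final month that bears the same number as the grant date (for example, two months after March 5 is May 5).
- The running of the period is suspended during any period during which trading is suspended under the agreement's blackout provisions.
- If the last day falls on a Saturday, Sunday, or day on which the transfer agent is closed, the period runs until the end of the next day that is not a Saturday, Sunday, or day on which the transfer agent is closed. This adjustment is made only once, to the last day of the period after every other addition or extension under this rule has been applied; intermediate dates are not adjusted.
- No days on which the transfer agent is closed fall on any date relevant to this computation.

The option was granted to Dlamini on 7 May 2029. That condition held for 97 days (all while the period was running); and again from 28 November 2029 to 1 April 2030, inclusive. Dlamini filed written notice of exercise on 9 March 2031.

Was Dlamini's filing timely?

15 months after 7 May 2029 is August 7, 2030.
Tolling adds 97 days: August 7, 2030 + 97 days = November 12, 2030.
From November 28, 2029 through April 1, 2030 inclusive is 125 days; tolling adds 125 days: November 12, 2030 + 125 days = March 17, 2031.
March 17, 2031 is a Monday and not a day on which the transfer agent is closed, so no extension applies.
The deadline is March 17, 2031; the filing on March 9, 2031 is on or before that date.

Yes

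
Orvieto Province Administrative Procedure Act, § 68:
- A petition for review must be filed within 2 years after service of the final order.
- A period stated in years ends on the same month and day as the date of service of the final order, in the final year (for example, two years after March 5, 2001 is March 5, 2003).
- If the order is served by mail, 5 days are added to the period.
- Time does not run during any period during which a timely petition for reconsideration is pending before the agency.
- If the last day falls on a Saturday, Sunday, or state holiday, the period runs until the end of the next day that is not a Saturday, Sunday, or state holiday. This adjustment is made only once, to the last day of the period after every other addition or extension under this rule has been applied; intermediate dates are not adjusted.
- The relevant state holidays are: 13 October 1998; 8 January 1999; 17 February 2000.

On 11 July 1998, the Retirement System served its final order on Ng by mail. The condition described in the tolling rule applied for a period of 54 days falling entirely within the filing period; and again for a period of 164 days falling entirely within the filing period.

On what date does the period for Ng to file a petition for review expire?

2 years after 11 July 1998 is July 11, 2000.
Service was by mail, adding 5 days: July 11, 2000 + 5 days = July 16, 2000.
Tolling adds 54 days: July 16, 2000 + 54 days = September 8, 2000.
Tolling adds 164 days: September 8, 2000 + 164 days = February 19, 2001.
February 19, 2001 is a Monday and not a state holiday, so no extension applies.

February 19, 2001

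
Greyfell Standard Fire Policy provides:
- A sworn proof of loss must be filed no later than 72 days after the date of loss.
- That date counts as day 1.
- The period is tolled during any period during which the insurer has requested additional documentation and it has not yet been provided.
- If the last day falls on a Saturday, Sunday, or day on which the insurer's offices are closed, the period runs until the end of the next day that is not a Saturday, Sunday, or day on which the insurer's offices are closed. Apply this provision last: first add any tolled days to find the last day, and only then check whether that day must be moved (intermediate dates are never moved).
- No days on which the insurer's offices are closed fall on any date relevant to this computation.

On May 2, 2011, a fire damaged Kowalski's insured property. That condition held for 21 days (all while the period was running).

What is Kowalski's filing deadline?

August 2, 2011

Counting May 2, 2011 as day 1, day 72 is July 12, 2011.
Tolling adds 21 days: July 12, 2011 + 21 days = August 2, 2011.
August 2, 2011 is a Tuesday and not a day on which the insurer's offices are closed, so no extension applies.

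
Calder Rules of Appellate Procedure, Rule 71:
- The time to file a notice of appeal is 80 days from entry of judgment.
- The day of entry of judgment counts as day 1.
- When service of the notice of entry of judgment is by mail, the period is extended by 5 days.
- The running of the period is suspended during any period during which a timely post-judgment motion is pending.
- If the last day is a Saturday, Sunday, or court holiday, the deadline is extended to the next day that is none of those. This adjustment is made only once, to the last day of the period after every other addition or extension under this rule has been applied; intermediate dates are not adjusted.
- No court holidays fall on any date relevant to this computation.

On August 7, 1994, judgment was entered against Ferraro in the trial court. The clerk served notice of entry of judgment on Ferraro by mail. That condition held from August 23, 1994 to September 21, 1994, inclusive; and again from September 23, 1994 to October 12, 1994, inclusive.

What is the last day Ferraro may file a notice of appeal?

Counting August 7, 1994 as day 1, day 80 is October 25, 1994.
Service was by mail, adding 5 days: October 25, 1994 + 5 days = October 30, 1994.
From August 23, 1994 through September 21, 1994 inclusive is 30 days; tolling adds 30 days: October 30, 1994 + 30 days = November 29, 1994.
From September 23, 1994 through October 12, 1994 inclusive is 20 days; tolling adds 20 days: November 29, 1994 + 20 days = December 19, 1994.
December 19, 1994 is a Monday and not a court holiday, so no extension applies.

December 19, 1994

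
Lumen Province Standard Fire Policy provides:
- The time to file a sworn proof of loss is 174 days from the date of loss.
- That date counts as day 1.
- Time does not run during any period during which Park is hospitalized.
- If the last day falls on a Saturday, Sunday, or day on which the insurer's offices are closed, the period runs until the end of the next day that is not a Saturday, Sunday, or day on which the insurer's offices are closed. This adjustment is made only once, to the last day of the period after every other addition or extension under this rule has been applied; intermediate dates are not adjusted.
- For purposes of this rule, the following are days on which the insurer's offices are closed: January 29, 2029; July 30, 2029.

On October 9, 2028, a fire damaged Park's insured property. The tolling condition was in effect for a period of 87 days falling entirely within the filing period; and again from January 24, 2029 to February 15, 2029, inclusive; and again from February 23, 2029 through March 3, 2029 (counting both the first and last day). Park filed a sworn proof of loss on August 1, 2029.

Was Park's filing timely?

No

Counting October 9, 2028 as day 1, day 174 is March 31, 2029.
Tolling adds 87 days: March 31, 2029 + 87 days = June 26, 2029.
From January 24, 2029 through February 15, 2029 inclusive is 23 days; tolling adds 23 days: June 26, 2029 + 23 days = July 19, 2029.
From February 23, 2029 through March 3, 2029 inclusive is 9 days; tolling adds 9 days: July 19, 2029 + 9 days = July 28, 2029.
July 28, 2029 is Saturday; July 29, 2029 is Sunday; July 30, 2029 is a listed holiday. The next qualifying day is July 31, 2029.
The deadline is July 31, 2029; the filing on August 1, 2029 is after that date.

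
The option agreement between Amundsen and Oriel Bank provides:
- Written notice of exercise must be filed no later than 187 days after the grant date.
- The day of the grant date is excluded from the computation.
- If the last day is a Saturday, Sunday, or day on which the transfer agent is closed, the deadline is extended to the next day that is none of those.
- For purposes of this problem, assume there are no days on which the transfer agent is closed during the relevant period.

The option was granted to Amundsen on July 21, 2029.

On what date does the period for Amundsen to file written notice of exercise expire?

January 24, 2030

187 days after July 21, 2029 is January 24, 2030.
January 24, 2030 is a Thursday and not a day on which the transfer agent is closed, so no extension applies.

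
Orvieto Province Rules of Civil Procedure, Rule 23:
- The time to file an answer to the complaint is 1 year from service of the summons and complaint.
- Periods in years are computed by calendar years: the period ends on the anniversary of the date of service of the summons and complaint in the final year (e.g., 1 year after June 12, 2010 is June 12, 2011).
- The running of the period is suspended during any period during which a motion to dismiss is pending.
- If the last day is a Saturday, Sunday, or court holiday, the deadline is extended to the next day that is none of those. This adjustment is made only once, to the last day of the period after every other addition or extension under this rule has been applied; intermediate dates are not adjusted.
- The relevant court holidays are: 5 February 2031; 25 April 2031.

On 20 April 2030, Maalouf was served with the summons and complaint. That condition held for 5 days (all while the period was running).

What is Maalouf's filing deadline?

1 year after 20 April 2030 is April 20, 2031.
Tolling adds 5 days: April 20, 2031 + 5 days = April 25, 2031.
April 25, 2031 is a listed holiday; April 26, 2031 is Saturday; April 27, 2031 is Sunday. The next qualifying day is April 28, 2031.

April 28, 2031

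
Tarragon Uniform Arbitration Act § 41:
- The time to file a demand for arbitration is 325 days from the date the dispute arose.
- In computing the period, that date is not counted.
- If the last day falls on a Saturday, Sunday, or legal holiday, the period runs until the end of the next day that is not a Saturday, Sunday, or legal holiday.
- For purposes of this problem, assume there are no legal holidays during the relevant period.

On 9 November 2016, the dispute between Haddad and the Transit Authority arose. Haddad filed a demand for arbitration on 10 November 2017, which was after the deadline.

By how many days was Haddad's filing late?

325 days after 9 November 2016 is September 30, 2017.
September 30, 2017 is Saturday; October 1, 2017 is Sunday. The next qualifying day is October 2, 2017.
The deadline is October 2, 2017; from October 2, 2017 to November 10, 2017 is 39 days.

39 days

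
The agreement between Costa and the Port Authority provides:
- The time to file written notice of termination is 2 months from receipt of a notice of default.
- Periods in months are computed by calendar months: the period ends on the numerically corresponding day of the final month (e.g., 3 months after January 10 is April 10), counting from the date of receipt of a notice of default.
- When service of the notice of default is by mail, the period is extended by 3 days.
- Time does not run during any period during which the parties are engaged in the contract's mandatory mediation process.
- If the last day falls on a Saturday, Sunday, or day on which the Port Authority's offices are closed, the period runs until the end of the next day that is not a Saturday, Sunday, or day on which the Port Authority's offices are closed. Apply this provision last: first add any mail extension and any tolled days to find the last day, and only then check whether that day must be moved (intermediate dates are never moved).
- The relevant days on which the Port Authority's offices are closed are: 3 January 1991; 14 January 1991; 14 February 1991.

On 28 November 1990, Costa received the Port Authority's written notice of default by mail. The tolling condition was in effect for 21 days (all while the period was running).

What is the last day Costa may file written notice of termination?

2 months after 28 November 1990 is January 28, 1991.
Service was by mail, adding 3 days: January 28, 1991 + 3 days = January 31, 1991.
Tolling adds 21 days: January 31, 1991 + 21 days = February 21, 1991.
February 21, 1991 is a Thursday and not a day on which the Port Authority's offices are closed, so no extension applies.

February 21, 1991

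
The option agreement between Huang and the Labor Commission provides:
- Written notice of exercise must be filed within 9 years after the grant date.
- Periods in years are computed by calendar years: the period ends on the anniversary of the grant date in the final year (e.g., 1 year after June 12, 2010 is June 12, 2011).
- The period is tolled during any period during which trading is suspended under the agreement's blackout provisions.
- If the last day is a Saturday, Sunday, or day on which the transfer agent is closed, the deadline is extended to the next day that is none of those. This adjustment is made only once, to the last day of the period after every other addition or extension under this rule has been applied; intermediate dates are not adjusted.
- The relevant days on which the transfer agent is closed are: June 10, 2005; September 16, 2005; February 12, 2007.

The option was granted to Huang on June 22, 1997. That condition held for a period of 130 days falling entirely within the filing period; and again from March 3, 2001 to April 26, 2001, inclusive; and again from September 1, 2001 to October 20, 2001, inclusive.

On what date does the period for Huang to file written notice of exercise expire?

9 years after June 22, 1997 is June 22, 2006.
Tolling adds 130 days: June 22, 2006 + 130 days = October 30, 2006.
From March 3, 2001 through April 26, 2001 inclusive is 55 days; tolling adds 55 days: October 30, 2006 + 55 days = December 24, 2006.
From September 1, 2001 through October 20, 2001 inclusive is 50 days; tolling adds 50 days: December 24, 2006 + 50 days = February 12, 2007.
February 12, 2007 is a listed holiday. The next qualifying day is February 13, 2007.

February 13, 2007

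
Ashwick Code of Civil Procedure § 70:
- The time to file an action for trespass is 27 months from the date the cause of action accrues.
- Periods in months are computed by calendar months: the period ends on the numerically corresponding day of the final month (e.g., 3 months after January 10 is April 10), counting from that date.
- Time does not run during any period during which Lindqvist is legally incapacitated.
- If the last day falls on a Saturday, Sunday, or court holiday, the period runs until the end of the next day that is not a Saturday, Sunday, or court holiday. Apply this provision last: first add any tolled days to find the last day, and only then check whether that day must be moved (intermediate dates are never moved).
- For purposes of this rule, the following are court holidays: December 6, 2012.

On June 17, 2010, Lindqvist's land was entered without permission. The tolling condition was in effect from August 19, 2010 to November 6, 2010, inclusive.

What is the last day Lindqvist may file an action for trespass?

December 7, 2012

27 months after June 17, 2010 is September 17, 2012.
From August 19, 2010 through November 6, 2010 inclusive is 80 days; tolling adds 80 days: September 17, 2012 + 80 days = December 6, 2012.
December 6, 2012 is a listed holiday. The next qualifying day is December 7, 2012.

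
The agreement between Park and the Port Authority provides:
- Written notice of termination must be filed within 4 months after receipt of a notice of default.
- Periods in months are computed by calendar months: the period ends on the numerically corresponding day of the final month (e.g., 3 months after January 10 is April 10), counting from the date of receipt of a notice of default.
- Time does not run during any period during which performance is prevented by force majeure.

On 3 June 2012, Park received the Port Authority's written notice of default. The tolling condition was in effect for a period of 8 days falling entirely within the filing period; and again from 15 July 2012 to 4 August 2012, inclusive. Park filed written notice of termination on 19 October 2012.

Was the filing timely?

Yes

4 months after 3 June 2012 is October 3, 2012.
Tolling adds 8 days: October 3, 2012 + 8 days = October 11, 2012.
From July 15, 2012 through August 4, 2012 inclusive is 21 days; tolling adds 21 days: October 11, 2012 + 21 days = November 1, 2012.
The deadline is November 1, 2012; the filing on October 19, 2012 is on or before that date.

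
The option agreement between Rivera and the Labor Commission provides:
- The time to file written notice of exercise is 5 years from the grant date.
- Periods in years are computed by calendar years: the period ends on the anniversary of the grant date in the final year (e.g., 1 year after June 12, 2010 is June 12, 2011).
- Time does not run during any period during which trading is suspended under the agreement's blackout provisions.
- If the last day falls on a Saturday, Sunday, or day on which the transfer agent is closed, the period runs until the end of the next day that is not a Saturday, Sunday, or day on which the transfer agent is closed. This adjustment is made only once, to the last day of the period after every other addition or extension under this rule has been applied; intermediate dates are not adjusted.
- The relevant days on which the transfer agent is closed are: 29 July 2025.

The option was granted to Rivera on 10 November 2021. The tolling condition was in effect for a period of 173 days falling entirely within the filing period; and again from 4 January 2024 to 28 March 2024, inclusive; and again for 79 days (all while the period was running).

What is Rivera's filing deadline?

October 13, 2027

5 years after 10 November 2021 is November 10, 2026.
Tolling adds 173 days: November 10, 2026 + 173 days = May 2, 2027.
From January 4, 2024 through March 28, 2024 inclusive is 85 days; tolling adds 85 days: May 2, 2027 + 85 days = July 26, 2027.
Tolling adds 79 days: July 26, 2027 + 79 days = October 13, 2027.
October 13, 2027 is a Wednesday and not a day on which the transfer agent is closed, so no extension applies.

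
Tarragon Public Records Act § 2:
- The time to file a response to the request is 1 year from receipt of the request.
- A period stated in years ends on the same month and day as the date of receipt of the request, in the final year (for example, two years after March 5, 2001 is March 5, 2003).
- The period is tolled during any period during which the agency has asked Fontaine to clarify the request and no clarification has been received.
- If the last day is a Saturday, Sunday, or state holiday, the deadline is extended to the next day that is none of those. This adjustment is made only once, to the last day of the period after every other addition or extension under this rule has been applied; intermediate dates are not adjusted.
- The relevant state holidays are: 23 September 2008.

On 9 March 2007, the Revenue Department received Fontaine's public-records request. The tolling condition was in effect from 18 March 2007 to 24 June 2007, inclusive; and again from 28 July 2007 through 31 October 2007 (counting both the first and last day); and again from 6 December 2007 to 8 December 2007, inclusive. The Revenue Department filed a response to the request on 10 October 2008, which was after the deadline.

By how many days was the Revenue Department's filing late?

16 days

1 year after 9 March 2007 is March 9, 2008.
From March 18, 2007 through June 24, 2007 inclusive is 99 days; tolling adds 99 days: March 9, 2008 + 99 days = June 16, 2008.
From July 28, 2007 through October 31, 2007 inclusive is 96 days; tolling adds 96 days: June 16, 2008 + 96 days = September 20, 2008.
From December 6, 2007 through December 8, 2007 inclusive is 3 days; tolling adds 3 days: September 20, 2008 + 3 days = September 23, 2008.
September 23, 2008 is a listed holiday. The next qualifying day is September 24, 2008.
The deadline is September 24, 2008; from September 24, 2008 to October 10, 2008 is 16 days.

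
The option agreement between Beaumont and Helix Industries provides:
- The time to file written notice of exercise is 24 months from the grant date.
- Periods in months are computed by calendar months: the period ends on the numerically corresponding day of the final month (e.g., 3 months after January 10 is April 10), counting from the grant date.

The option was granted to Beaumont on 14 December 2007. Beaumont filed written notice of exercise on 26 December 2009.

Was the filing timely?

24 months after 14 December 2007 is December 14, 2009.
The deadline is December 14, 2009; the filing on December 26, 2009 is after that date.

No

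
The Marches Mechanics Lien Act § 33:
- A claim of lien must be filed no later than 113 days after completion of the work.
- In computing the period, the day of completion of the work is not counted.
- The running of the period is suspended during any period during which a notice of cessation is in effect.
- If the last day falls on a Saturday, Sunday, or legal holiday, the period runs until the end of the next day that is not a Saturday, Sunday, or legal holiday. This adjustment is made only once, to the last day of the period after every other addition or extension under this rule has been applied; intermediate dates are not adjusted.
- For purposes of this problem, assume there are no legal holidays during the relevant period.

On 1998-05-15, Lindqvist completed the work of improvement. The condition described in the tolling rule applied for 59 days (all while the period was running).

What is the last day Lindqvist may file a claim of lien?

November 3, 1998

113 days after 1998-05-15 is September 5, 1998.
Tolling adds 59 days: September 5, 1998 + 59 days = November 3, 1998.
November 3, 1998 is a Tuesday and not a legal holiday, so no extension applies.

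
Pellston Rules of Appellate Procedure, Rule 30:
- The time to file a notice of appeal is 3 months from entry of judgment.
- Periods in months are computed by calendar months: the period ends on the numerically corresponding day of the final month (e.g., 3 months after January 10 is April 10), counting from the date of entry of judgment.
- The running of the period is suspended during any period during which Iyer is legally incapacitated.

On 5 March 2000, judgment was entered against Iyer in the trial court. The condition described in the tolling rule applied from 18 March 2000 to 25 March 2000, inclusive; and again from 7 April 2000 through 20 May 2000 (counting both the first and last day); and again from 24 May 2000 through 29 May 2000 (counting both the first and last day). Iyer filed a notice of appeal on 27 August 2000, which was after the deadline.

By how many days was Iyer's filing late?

3 months after 5 March 2000 is June 5, 2000.
From March 18, 2000 through March 25, 2000 inclusive is 8 days; tolling adds 8 days: June 5, 2000 + 8 days = June 13, 2000.
From April 7, 2000 through May 20, 2000 inclusive is 44 days; tolling adds 44 days: June 13, 2000 + 44 days = July 27, 2000.
From May 24, 2000 through May 29, 2000 inclusive is 6 days; tolling adds 6 days: July 27, 2000 + 6 days = August 2, 2000.
The deadline is August 2, 2000; from August 2, 2000 to August 27, 2000 is 25 days.

25 days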